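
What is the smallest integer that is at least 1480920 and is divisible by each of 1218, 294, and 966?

1568784

The integer must be a common multiple of 1218, 294, and 966, so a multiple of their LCM.
1218 = 2 × 3 × 7 × 29
294 = 2 × 3 × 7^2
966 = 2 × 3 × 7 × 23
LCM(1218, 294, 966) = 2 × 3 × 7^2 × 23 × 29 = 196098.
Smallest multiple of 196098 that is ≥ 1480920: ⌈1480920/196098⌉ × 196098 = 8 × 196098 = 1568784.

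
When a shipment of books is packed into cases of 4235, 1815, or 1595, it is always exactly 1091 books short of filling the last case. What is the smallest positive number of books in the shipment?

Being 1091 short of a full case of size k means N ≡ −1091 (mod k), i.e. N + 1091 is a multiple of each size.
4235 = 5 × 7 × 11^2
1815 = 3 × 5 × 11^2
1595 = 5 × 11 × 29
LCM(4235, 1815, 1595) = 3 × 5 × 7 × 11^2 × 29 = 368445.
Smallest positive N is 368445 − 1091 = 367354.

367354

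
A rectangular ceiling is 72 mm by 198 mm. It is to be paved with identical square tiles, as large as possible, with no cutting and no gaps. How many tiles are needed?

Tile side = gcd(72, 198).
72 = 2^3 × 3^2
198 = 2 × 3^2 × 11
gcd(72, 198) = 2 × 3^2 = 18.
Tiles: (72/18) × (198/18) = 4 × 11 = 44.

44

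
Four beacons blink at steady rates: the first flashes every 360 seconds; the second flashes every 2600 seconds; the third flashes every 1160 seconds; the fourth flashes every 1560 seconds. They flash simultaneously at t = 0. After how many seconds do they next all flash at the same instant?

678600 seconds

The first simultaneous occurrence is after LCM of the individual periods.
360 = 2^3 × 3^2 × 5
2600 = 2^3 × 5^2 × 13
1160 = 2^3 × 5 × 29
1560 = 2^3 × 3 × 5 × 13
LCM(360, 2600, 1160, 1560) = 2^3 × 3^2 × 5^2 × 13 × 29 = 678600.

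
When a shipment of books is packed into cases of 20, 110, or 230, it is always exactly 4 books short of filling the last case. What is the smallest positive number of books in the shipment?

Being 4 short of a full case of size k means N ≡ −4 (mod k), i.e. N + 4 is a multiple of each size.
20 = 2^2 × 5
110 = 2 × 5 × 11
230 = 2 × 5 × 23
LCM(20, 110, 230) = 2^2 × 5 × 11 × 23 = 5060.
Smallest positive N is 5060 − 4 = 5056.

5056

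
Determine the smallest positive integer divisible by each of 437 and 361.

8303

437 = 19 × 23
361 = 19^2
LCM(437, 361) = 19^2 × 23 = 8303.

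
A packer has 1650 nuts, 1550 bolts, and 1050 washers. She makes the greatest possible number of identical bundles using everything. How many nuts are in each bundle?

33

Number of bundles = gcd(1650, 1550, 1050).
1650 = 2 × 3 × 5^2 × 11
1550 = 2 × 5^2 × 31
1050 = 2 × 3 × 5^2 × 7
gcd(1650, 1550, 1050) = 2 × 5^2 = 50.
nuts per bundle = 1650 / 50 = 33.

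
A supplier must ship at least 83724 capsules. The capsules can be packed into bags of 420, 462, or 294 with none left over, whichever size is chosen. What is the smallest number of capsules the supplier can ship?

97020

The number of capsules must be a common multiple of 420, 462, and 294, so a multiple of their LCM.
420 = 2^2 × 3 × 5 × 7
462 = 2 × 3 × 7 × 11
294 = 2 × 3 × 7^2
LCM(420, 462, 294) = 2^2 × 3 × 5 × 7^2 × 11 = 32340.
Smallest multiple of 32340 that is ≥ 83724: ⌈83724/32340⌉ × 32340 = 3 × 32340 = 97020.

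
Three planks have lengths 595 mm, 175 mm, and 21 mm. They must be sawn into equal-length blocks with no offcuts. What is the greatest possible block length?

7 mm

This is the greatest common divisor of 595, 175, and 21.
595 = 5 × 7 × 17
175 = 5^2 × 7
21 = 3 × 7
gcd(595, 175, 21) = 7.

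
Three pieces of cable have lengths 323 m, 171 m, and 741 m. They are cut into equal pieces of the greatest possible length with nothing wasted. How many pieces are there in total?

Piece length = gcd(323, 171, 741).
323 = 17 × 19
171 = 3^2 × 19
741 = 3 × 13 × 19
gcd(323, 171, 741) = 19.
Total pieces = 323/19 + 171/19 + 741/19 = 17 + 9 + 39 = 65.

65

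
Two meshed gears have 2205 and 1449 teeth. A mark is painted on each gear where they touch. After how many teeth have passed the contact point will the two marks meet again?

The first simultaneous occurrence is after LCM of the individual periods.
2205 = 3^2 × 5 × 7^2
1449 = 3^2 × 7 × 23
LCM(2205, 1449) = 3^2 × 5 × 7^2 × 23 = 50715.

50715 teeth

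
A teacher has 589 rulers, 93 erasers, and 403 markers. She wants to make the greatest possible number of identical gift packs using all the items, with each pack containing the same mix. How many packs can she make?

31 packs

The pack count must divide each quantity, so the greatest is gcd(589, 93, 403).
589 = 19 × 31
93 = 3 × 31
403 = 13 × 31
gcd(589, 93, 403) = 31.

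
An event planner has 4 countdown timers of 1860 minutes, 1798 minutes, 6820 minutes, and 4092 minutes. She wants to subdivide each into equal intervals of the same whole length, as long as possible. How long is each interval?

The interval must divide each timer length; the longest such is the gcd.
1860 = 2^2 × 3 × 5 × 31
1798 = 2 × 29 × 31
6820 = 2^2 × 5 × 11 × 31
4092 = 2^2 × 3 × 11 × 31
gcd(1860, 1798, 6820, 4092) = 2 × 31 = 62.

62 minutes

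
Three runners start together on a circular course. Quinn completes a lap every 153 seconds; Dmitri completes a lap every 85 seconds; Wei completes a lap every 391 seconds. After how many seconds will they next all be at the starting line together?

17595 seconds

They coincide at every common multiple of the periods; the first is the LCM.
153 = 3^2 × 17
85 = 5 × 17
391 = 17 × 23
LCM(153, 85, 391) = 3^2 × 5 × 17 × 23 = 17595.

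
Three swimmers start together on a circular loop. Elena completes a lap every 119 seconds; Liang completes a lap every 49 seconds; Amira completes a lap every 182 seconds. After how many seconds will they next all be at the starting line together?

21658 seconds

We need the least common multiple of the intervals.
119 = 7 × 17
49 = 7^2
182 = 2 × 7 × 13
LCM(119, 49, 182) = 2 × 7^2 × 13 × 17 = 21658.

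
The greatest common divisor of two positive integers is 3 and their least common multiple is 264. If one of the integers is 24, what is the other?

For two integers, gcd × lcm = product, so the other is (3 × 264) / 24 = 792 / 24 = 33.

33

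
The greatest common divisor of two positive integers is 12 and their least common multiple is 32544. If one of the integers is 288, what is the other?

1356

For two integers, gcd × lcm = product, so the other is (12 × 32544) / 288 = 390528 / 288 = 1356.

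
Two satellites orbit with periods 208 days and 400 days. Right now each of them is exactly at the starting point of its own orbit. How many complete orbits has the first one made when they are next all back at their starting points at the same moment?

They are all back at their starting positions together after one LCM of the periods.
208 = 2^4 × 13
400 = 2^4 × 5^2
LCM(208, 400) = 2^4 × 5^2 × 13 = 5200.
Orbits for period 208: 5200 / 208 = 25.

25 orbits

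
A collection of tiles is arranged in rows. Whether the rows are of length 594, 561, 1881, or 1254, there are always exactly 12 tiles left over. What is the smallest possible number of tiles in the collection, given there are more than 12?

N − 12 must be a common multiple of 594, 561, 1881, and 1254.
594 = 2 × 3^3 × 11
561 = 3 × 11 × 17
1881 = 3^2 × 11 × 19
1254 = 2 × 3 × 11 × 19
LCM(594, 561, 1881, 1254) = 2 × 3^3 × 11 × 17 × 19 = 191862.
Smallest N > 12 is LCM + 12 = 191862 + 12 = 191874.

191874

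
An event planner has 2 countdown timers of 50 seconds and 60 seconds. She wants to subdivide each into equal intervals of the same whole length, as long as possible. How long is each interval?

10 seconds

By the Euclidean algorithm:
60 = 1 × 50 + 10
50 = 5 × 10 + 0
gcd(50, 60) = 10.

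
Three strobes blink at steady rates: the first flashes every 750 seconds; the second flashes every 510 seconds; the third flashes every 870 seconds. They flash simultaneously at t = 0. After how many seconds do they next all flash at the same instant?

369750 seconds

The first simultaneous occurrence is after LCM of the individual periods.
750 = 2 × 3 × 5^3
510 = 2 × 3 × 5 × 17
870 = 2 × 3 × 5 × 29
LCM(750, 510, 870) = 2 × 3 × 5^3 × 17 × 29 = 369750.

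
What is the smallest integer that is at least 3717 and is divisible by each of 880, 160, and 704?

7040

The integer must be a common multiple of 880, 160, and 704, so a multiple of their LCM.
880 = 2^4 × 5 × 11
160 = 2^5 × 5
704 = 2^6 × 11
LCM(880, 160, 704) = 2^6 × 5 × 11 = 3520.
Smallest multiple of 3520 that is ≥ 3717: ⌈3717/3520⌉ × 3520 = 2 × 3520 = 7040.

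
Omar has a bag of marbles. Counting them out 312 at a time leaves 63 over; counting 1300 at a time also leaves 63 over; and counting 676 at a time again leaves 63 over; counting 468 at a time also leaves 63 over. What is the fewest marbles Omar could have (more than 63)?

304263

N − 63 must be a common multiple of 312, 1300, 676, and 468.
312 = 2^3 × 3 × 13
1300 = 2^2 × 5^2 × 13
676 = 2^2 × 13^2
468 = 2^2 × 3^2 × 13
LCM(312, 1300, 676, 468) = 2^3 × 3^2 × 5^2 × 13^2 = 304200.
Smallest N > 63 is LCM + 63 = 304200 + 63 = 304263.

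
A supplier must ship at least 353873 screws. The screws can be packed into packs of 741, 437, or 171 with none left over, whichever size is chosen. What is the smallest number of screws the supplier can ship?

The number of screws must be a common multiple of 741, 437, and 171, so a multiple of their LCM.
741 = 3 × 13 × 19
437 = 19 × 23
171 = 3^2 × 19
LCM(741, 437, 171) = 3^2 × 13 × 19 × 23 = 51129.
Smallest multiple of 51129 that is ≥ 353873: ⌈353873/51129⌉ × 51129 = 7 × 51129 = 357903.

357903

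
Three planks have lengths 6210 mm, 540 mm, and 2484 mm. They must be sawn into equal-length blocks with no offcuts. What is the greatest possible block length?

54 mm

This is the greatest common divisor of 6210, 540, and 2484.
6210 = 2 × 3^3 × 5 × 23
540 = 2^2 × 3^3 × 5
2484 = 2^2 × 3^3 × 23
gcd(6210, 540, 2484) = 2 × 3^3 = 54.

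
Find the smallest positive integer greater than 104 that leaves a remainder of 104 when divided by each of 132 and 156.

1820

N − 104 must be a common multiple of 132 and 156.
132 = 2^2 × 3 × 11
156 = 2^2 × 3 × 13
LCM(132, 156) = 2^2 × 3 × 11 × 13 = 1716.
Smallest N > 104 is LCM + 104 = 1716 + 104 = 1820.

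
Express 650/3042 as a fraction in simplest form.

650 = 2 × 5^2 × 13
3042 = 2 × 3^2 × 13^2
gcd(650, 3042) = 2 × 13 = 26.
Divide numerator and denominator by 26: 650/3042 = 25/117.

25/117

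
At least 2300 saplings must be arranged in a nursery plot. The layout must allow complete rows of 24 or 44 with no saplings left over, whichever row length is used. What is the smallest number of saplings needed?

2376

The number of saplings must be a common multiple of 24 and 44, so a multiple of their LCM.
24 = 2^3 × 3
44 = 2^2 × 11
LCM(24, 44) = 2^3 × 3 × 11 = 264.
Smallest multiple of 264 that is ≥ 2300: ⌈2300/264⌉ × 264 = 9 × 264 = 2376.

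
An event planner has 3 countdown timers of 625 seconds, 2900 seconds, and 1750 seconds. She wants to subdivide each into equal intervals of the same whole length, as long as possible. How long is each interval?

The interval must divide each timer length; the longest such is the gcd.
625 = 5^4
2900 = 2^2 × 5^2 × 29
1750 = 2 × 5^3 × 7
gcd(625, 2900, 1750) = 5^2 = 25.

25 seconds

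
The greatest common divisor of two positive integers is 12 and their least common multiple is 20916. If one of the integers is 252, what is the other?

For two integers, gcd × lcm = product, so the other is (12 × 20916) / 252 = 250992 / 252 = 996.

996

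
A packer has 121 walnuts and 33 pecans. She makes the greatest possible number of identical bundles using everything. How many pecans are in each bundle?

Number of bundles = gcd(121, 33).
121 = 11^2
33 = 3 × 11
gcd(121, 33) = 11.
pecans per bundle = 33 / 11 = 3.

3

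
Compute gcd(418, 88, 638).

418 = 2 × 11 × 19
88 = 2^3 × 11
638 = 2 × 11 × 29
gcd(418, 88, 638) = 2 × 11 = 22.

22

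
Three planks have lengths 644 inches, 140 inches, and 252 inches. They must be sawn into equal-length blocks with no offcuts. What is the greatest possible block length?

The block length must divide every plank, so the greatest is gcd(644, 140, 252).
644 = 2^2 × 7 × 23
140 = 2^2 × 5 × 7
252 = 2^2 × 3^2 × 7
gcd(644, 140, 252) = 2^2 × 7 = 28.

28 inches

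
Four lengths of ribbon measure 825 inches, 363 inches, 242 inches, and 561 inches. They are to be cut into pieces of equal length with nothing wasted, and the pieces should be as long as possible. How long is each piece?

11 inches

Each piece length must divide every original length, so the longest possible is gcd(825, 363, 242, 561).
825 = 3 × 5^2 × 11
363 = 3 × 11^2
242 = 2 × 11^2
561 = 3 × 11 × 17
gcd(825, 363, 242, 561) = 11.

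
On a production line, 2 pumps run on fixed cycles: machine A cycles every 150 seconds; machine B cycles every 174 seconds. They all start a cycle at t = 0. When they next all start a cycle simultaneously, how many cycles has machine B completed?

They are all back at their starting positions together after one LCM of the periods.
150 = 2 × 3 × 5^2
174 = 2 × 3 × 29
LCM(150, 174) = 2 × 3 × 5^2 × 29 = 4350.
Cycles for period 174: 4350 / 174 = 25.

25 cycles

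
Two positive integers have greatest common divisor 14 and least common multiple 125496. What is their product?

For any two positive integers, gcd × lcm = product = 14 × 125496 = 1756944.

1756944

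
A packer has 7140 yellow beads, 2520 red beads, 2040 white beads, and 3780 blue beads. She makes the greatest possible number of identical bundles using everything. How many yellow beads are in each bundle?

119

Number of bundles = gcd(7140, 2520, 2040, 3780).
7140 = 2^2 × 3 × 5 × 7 × 17
2520 = 2^3 × 3^2 × 5 × 7
2040 = 2^3 × 3 × 5 × 17
3780 = 2^2 × 3^3 × 5 × 7
gcd(7140, 2520, 2040, 3780) = 2^2 × 3 × 5 = 60.
yellow beads per bundle = 7140 / 60 = 119.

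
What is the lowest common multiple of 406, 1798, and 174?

37758

406 = 2 × 7 × 29
1798 = 2 × 29 × 31
174 = 2 × 3 × 29
LCM(406, 1798, 174) = 2 × 3 × 7 × 29 × 31 = 37758.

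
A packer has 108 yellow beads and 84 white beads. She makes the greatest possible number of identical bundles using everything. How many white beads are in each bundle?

Number of bundles = gcd(108, 84).
108 = 2^2 × 3^3
84 = 2^2 × 3 × 7
gcd(108, 84) = 2^2 × 3 = 12.
white beads per bundle = 84 / 12 = 7.

7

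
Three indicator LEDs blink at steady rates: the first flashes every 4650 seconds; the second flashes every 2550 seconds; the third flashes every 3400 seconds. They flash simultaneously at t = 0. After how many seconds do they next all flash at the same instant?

316200 seconds

The first simultaneous occurrence is after LCM of the individual periods.
4650 = 2 × 3 × 5^2 × 31
2550 = 2 × 3 × 5^2 × 17
3400 = 2^3 × 5^2 × 17
LCM(4650, 2550, 3400) = 2^3 × 3 × 5^2 × 17 × 31 = 316200.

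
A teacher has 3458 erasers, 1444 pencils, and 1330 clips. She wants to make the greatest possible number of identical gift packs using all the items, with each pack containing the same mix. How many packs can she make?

The pack count must divide each quantity, so the greatest is gcd(3458, 1444, 1330).
3458 = 2 × 7 × 13 × 19
1444 = 2^2 × 19^2
1330 = 2 × 5 × 7 × 19
gcd(3458, 1444, 1330) = 2 × 19 = 38.

38 packs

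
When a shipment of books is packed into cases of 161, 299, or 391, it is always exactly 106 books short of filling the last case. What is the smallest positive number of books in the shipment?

35475

Being 106 short of a full case of size k means N ≡ −106 (mod k), i.e. N + 106 is a multiple of each size.
161 = 7 × 23
299 = 13 × 23
391 = 17 × 23
LCM(161, 299, 391) = 7 × 13 × 17 × 23 = 35581.
Smallest positive N is 35581 − 106 = 35475.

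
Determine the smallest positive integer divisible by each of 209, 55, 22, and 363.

209 = 11 × 19
55 = 5 × 11
22 = 2 × 11
363 = 3 × 11^2
LCM(209, 55, 22, 363) = 2 × 3 × 5 × 11^2 × 19 = 68970.

68970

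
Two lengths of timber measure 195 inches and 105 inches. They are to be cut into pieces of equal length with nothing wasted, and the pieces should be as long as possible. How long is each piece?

15 inches

By the Euclidean algorithm:
195 = 1 × 105 + 90
105 = 1 × 90 + 15
90 = 6 × 15 + 0
gcd(195, 105) = 15.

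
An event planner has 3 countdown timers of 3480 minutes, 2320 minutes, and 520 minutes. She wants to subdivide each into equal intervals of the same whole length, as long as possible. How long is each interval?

40 minutes

The interval must divide each timer length; the longest such is the gcd.
3480 = 2^3 × 3 × 5 × 29
2320 = 2^4 × 5 × 29
520 = 2^3 × 5 × 13
gcd(3480, 2320, 520) = 2^3 × 5 = 40.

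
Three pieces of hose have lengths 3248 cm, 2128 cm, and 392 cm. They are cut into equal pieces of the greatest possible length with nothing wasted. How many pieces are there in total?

103

Piece length = gcd(3248, 2128, 392).
3248 = 2^4 × 7 × 29
2128 = 2^4 × 7 × 19
392 = 2^3 × 7^2
gcd(3248, 2128, 392) = 2^3 × 7 = 56.
Total pieces = 3248/56 + 2128/56 + 392/56 = 58 + 38 + 7 = 103.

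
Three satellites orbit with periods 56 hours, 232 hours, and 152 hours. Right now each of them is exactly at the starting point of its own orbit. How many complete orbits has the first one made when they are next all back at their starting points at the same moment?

All finish a whole number of cycles simultaneously at t = LCM of the periods.
56 = 2^3 × 7
232 = 2^3 × 29
152 = 2^3 × 19
LCM(56, 232, 152) = 2^3 × 7 × 19 × 29 = 30856.
Orbits for period 56: 30856 / 56 = 551.

551 orbits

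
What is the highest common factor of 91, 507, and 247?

91 = 7 × 13
507 = 3 × 13^2
247 = 13 × 19
gcd(91, 507, 247) = 13.

13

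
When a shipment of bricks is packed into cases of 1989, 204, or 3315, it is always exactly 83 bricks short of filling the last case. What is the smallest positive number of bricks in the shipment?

39697

Being 83 short of a full case of size k means N ≡ −83 (mod k), i.e. N + 83 is a multiple of each size.
1989 = 3^2 × 13 × 17
204 = 2^2 × 3 × 17
3315 = 3 × 5 × 13 × 17
LCM(1989, 204, 3315) = 2^2 × 3^2 × 5 × 13 × 17 = 39780.
Smallest positive N is 39780 − 83 = 39697.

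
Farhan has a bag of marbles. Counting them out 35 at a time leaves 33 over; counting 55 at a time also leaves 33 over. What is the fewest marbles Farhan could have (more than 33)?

418

N − 33 must be a common multiple of 35 and 55.
35 = 5 × 7
55 = 5 × 11
LCM(35, 55) = 5 × 7 × 11 = 385.
Smallest N > 33 is LCM + 33 = 385 + 33 = 418.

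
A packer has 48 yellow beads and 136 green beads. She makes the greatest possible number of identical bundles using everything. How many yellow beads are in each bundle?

Number of bundles = gcd(48, 136).
48 = 2^4 × 3
136 = 2^3 × 17
gcd(48, 136) = 2^3 = 8.
yellow beads per bundle = 48 / 8 = 6.

6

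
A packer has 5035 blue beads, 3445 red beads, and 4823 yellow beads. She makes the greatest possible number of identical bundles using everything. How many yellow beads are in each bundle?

Number of bundles = gcd(5035, 3445, 4823).
5035 = 5 × 19 × 53
3445 = 5 × 13 × 53
4823 = 7 × 13 × 53
gcd(5035, 3445, 4823) = 53.
yellow beads per bundle = 4823 / 53 = 91.

91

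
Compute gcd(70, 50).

70 = 2 × 5 × 7
50 = 2 × 5^2
gcd(70, 50) = 2 × 5 = 10.

10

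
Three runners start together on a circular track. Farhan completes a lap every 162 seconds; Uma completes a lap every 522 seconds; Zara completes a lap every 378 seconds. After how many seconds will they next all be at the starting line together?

We need the least common multiple of the intervals.
162 = 2 × 3^4
522 = 2 × 3^2 × 29
378 = 2 × 3^3 × 7
LCM(162, 522, 378) = 2 × 3^4 × 7 × 29 = 32886.

32886 seconds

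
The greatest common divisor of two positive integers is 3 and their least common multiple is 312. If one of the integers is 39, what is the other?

For two integers, gcd × lcm = product, so the other is (3 × 312) / 39 = 936 / 39 = 24.

24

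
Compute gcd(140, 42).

140 = 2^2 × 5 × 7
42 = 2 × 3 × 7
gcd(140, 42) = 2 × 7 = 14.

14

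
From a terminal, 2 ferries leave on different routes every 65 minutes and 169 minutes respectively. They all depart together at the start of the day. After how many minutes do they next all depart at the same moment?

We need the least common multiple of the intervals.
65 = 5 × 13
169 = 13^2
LCM(65, 169) = 5 × 13^2 = 845.

845 minutes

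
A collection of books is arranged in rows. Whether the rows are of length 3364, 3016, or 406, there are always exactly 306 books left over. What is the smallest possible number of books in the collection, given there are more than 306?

N − 306 must be a common multiple of 3364, 3016, and 406.
3364 = 2^2 × 29^2
3016 = 2^3 × 13 × 29
406 = 2 × 7 × 29
LCM(3364, 3016, 406) = 2^3 × 7 × 13 × 29^2 = 612248.
Smallest N > 306 is LCM + 306 = 612248 + 306 = 612554.

612554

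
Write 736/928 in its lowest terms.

23/29

736 = 2^5 × 23
928 = 2^5 × 29
gcd(736, 928) = 2^5 = 32.
Divide numerator and denominator by 32: 736/928 = 23/29.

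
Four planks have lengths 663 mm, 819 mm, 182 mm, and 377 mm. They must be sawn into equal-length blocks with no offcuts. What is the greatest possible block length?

The block length must divide every plank, so the greatest is gcd(663, 819, 182, 377).
663 = 3 × 13 × 17
819 = 3^2 × 7 × 13
182 = 2 × 7 × 13
377 = 13 × 29
gcd(663, 819, 182, 377) = 13.

13 mm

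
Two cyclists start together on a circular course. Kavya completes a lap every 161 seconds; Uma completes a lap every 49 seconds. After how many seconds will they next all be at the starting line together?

1127 seconds

They coincide at every common multiple of the periods; the first is the LCM.
161 = 7 × 23
49 = 7^2
LCM(161, 49) = 7^2 × 23 = 1127.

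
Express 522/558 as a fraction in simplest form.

29/31

522 = 2 × 3^2 × 29
558 = 2 × 3^2 × 31
gcd(522, 558) = 2 × 3^2 = 18.
Divide numerator and denominator by 18: 522/558 = 29/31.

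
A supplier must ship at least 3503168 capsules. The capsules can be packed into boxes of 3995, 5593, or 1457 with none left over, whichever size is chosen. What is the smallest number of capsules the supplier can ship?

The number of capsules must be a common multiple of 3995, 5593, and 1457, so a multiple of their LCM.
3995 = 5 × 17 × 47
5593 = 7 × 17 × 47
1457 = 31 × 47
LCM(3995, 5593, 1457) = 5 × 7 × 17 × 31 × 47 = 866915.
Smallest multiple of 866915 that is ≥ 3503168: ⌈3503168/866915⌉ × 866915 = 5 × 866915 = 4334575.

4334575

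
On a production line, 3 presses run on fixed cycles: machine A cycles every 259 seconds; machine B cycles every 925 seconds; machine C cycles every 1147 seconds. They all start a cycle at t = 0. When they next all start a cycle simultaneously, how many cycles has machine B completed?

217 cycles

They are all back at their starting positions together after one LCM of the periods.
259 = 7 × 37
925 = 5^2 × 37
1147 = 31 × 37
LCM(259, 925, 1147) = 5^2 × 7 × 31 × 37 = 200725.
Cycles for period 925: 200725 / 925 = 217.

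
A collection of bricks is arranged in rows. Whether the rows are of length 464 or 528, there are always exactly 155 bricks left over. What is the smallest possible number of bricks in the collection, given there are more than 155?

N − 155 must be a common multiple of 464 and 528.
464 = 2^4 × 29
528 = 2^4 × 3 × 11
LCM(464, 528) = 2^4 × 3 × 11 × 29 = 15312.
Smallest N > 155 is LCM + 155 = 15312 + 155 = 15467.

15467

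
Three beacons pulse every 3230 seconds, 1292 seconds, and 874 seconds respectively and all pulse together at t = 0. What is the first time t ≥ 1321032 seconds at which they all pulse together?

Joint pulses occur at multiples of LCM(3230, 1292, 874).
3230 = 2 × 5 × 17 × 19
1292 = 2^2 × 17 × 19
874 = 2 × 19 × 23
LCM(3230, 1292, 874) = 2^2 × 5 × 17 × 19 × 23 = 148580.
Smallest multiple of 148580 that is ≥ 1321032: ⌈1321032/148580⌉ × 148580 = 9 × 148580 = 1337220.

1337220 seconds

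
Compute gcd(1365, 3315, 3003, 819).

1365 = 3 × 5 × 7 × 13
3315 = 3 × 5 × 13 × 17
3003 = 3 × 7 × 11 × 13
819 = 3^2 × 7 × 13
gcd(1365, 3315, 3003, 819) = 3 × 13 = 39.

39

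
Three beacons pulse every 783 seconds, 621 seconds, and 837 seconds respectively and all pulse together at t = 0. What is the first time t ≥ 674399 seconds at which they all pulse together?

Joint pulses occur at multiples of LCM(783, 621, 837).
783 = 3^3 × 29
621 = 3^3 × 23
837 = 3^3 × 31
LCM(783, 621, 837) = 3^3 × 23 × 29 × 31 = 558279.
Smallest multiple of 558279 that is ≥ 674399: ⌈674399/558279⌉ × 558279 = 2 × 558279 = 1116558.

1116558 seconds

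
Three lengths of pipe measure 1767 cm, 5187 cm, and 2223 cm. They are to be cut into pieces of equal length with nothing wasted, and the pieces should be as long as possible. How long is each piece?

57 cm

The greatest length dividing all of 1767, 5187, and 2223 is their gcd.
1767 = 3 × 19 × 31
5187 = 3 × 7 × 13 × 19
2223 = 3^2 × 13 × 19
gcd(1767, 5187, 2223) = 3 × 19 = 57.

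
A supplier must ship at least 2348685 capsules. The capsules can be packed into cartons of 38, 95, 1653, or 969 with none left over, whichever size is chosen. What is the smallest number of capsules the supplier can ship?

2529090

The number of capsules must be a common multiple of 38, 95, 1653, and 969, so a multiple of their LCM.
38 = 2 × 19
95 = 5 × 19
1653 = 3 × 19 × 29
969 = 3 × 17 × 19
LCM(38, 95, 1653, 969) = 2 × 3 × 5 × 17 × 19 × 29 = 281010.
Smallest multiple of 281010 that is ≥ 2348685: ⌈2348685/281010⌉ × 281010 = 9 × 281010 = 2529090.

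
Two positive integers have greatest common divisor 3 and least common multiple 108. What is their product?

For any two positive integers, gcd × lcm = product = 3 × 108 = 324.

324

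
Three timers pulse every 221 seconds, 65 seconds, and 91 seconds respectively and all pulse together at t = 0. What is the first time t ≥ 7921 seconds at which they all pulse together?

15470 seconds

Joint pulses occur at multiples of LCM(221, 65, 91).
221 = 13 × 17
65 = 5 × 13
91 = 7 × 13
LCM(221, 65, 91) = 5 × 7 × 13 × 17 = 7735.
Smallest multiple of 7735 that is ≥ 7921: ⌈7921/7735⌉ × 7735 = 2 × 7735 = 15470.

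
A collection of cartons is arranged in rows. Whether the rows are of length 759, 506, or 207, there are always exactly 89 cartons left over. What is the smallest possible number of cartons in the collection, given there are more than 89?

4643

N − 89 must be a common multiple of 759, 506, and 207.
759 = 3 × 11 × 23
506 = 2 × 11 × 23
207 = 3^2 × 23
LCM(759, 506, 207) = 2 × 3^2 × 11 × 23 = 4554.
Smallest N > 89 is LCM + 89 = 4554 + 89 = 4643.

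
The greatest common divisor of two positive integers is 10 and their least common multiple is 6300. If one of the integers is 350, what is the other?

180

For two integers, gcd × lcm = product, so the other is (10 × 6300) / 350 = 63000 / 350 = 180.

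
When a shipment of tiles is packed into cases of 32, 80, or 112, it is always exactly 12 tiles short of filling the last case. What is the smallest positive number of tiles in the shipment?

Being 12 short of a full case of size k means N ≡ −12 (mod k), i.e. N + 12 is a multiple of each size.
32 = 2^5
80 = 2^4 × 5
112 = 2^4 × 7
LCM(32, 80, 112) = 2^5 × 5 × 7 = 1120.
Smallest positive N is 1120 − 12 = 1108.

1108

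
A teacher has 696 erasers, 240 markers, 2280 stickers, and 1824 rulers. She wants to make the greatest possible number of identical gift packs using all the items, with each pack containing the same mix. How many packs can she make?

The pack count must divide each quantity, so the greatest is gcd(696, 240, 2280, 1824).
696 = 2^3 × 3 × 29
240 = 2^4 × 3 × 5
2280 = 2^3 × 3 × 5 × 19
1824 = 2^5 × 3 × 19
gcd(696, 240, 2280, 1824) = 2^3 × 3 = 24.

24 packs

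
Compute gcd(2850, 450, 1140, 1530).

30

2850 = 2 × 3 × 5^2 × 19
450 = 2 × 3^2 × 5^2
1140 = 2^2 × 3 × 5 × 19
1530 = 2 × 3^2 × 5 × 17
gcd(2850, 450, 1140, 1530) = 2 × 3 × 5 = 30.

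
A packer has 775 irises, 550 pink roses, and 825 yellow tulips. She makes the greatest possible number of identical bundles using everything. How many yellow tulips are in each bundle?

33

Number of bundles = gcd(775, 550, 825).
775 = 5^2 × 31
550 = 2 × 5^2 × 11
825 = 3 × 5^2 × 11
gcd(775, 550, 825) = 5^2 = 25.
yellow tulips per bundle = 825 / 25 = 33.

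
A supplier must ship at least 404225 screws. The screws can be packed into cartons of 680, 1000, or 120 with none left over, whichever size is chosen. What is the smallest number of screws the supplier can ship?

408000

The number of screws must be a common multiple of 680, 1000, and 120, so a multiple of their LCM.
680 = 2^3 × 5 × 17
1000 = 2^3 × 5^3
120 = 2^3 × 3 × 5
LCM(680, 1000, 120) = 2^3 × 3 × 5^3 × 17 = 51000.
Smallest multiple of 51000 that is ≥ 404225: ⌈404225/51000⌉ × 51000 = 8 × 51000 = 408000.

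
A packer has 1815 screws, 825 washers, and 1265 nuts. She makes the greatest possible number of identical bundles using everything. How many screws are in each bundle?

Number of bundles = gcd(1815, 825, 1265).
1815 = 3 × 5 × 11^2
825 = 3 × 5^2 × 11
1265 = 5 × 11 × 23
gcd(1815, 825, 1265) = 5 × 11 = 55.
screws per bundle = 1815 / 55 = 33.

33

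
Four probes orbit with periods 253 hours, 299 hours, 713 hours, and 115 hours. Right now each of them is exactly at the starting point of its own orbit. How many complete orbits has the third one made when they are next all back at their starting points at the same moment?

715 orbits

They are all back at their starting positions together after one LCM of the periods.
253 = 11 × 23
299 = 13 × 23
713 = 23 × 31
115 = 5 × 23
LCM(253, 299, 713, 115) = 5 × 11 × 13 × 23 × 31 = 509795.
Orbits for period 713: 509795 / 713 = 715.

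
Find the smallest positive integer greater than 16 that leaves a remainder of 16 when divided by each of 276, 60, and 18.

4156

N − 16 must be a common multiple of 276, 60, and 18.
276 = 2^2 × 3 × 23
60 = 2^2 × 3 × 5
18 = 2 × 3^2
LCM(276, 60, 18) = 2^2 × 3^2 × 5 × 23 = 4140.
Smallest N > 16 is LCM + 16 = 4140 + 16 = 4156.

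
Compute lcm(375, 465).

11625

375 = 3 × 5^3
465 = 3 × 5 × 31
LCM(375, 465) = 3 × 5^3 × 31 = 11625.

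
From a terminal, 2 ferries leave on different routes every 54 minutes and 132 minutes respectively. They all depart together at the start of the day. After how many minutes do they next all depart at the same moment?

They coincide at every common multiple of the periods; the first is the LCM.
54 = 2 × 3^3
132 = 2^2 × 3 × 11
LCM(54, 132) = 2^2 × 3^3 × 11 = 1188.

1188 minutes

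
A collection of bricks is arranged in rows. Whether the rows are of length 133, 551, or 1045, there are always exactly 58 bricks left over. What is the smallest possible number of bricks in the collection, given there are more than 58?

212193

N − 58 must be a common multiple of 133, 551, and 1045.
133 = 7 × 19
551 = 19 × 29
1045 = 5 × 11 × 19
LCM(133, 551, 1045) = 5 × 7 × 11 × 19 × 29 = 212135.
Smallest N > 58 is LCM + 58 = 212135 + 58 = 212193.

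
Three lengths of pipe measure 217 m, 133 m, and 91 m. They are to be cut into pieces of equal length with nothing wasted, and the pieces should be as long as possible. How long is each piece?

7 m

Each piece length must divide every original length, so the longest possible is gcd(217, 133, 91).
217 = 7 × 31
133 = 7 × 19
91 = 7 × 13
gcd(217, 133, 91) = 7.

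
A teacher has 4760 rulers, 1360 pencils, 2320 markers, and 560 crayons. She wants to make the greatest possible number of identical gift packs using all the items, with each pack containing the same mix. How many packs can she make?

40 packs

The pack count must divide each quantity, so the greatest is gcd(4760, 1360, 2320, 560).
4760 = 2^3 × 5 × 7 × 17
1360 = 2^4 × 5 × 17
2320 = 2^4 × 5 × 29
560 = 2^4 × 5 × 7
gcd(4760, 1360, 2320, 560) = 2^3 × 5 = 40.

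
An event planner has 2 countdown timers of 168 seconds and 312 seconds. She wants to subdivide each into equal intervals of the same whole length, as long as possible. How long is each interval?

24 seconds

By the Euclidean algorithm:
312 = 1 × 168 + 144
168 = 1 × 144 + 24
144 = 6 × 24 + 0
gcd(168, 312) = 24.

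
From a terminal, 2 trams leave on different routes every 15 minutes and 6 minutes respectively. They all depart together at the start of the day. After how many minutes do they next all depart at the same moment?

30 minutes

They coincide at every common multiple of the periods; the first is the LCM.
15 = 3 × 5
6 = 2 × 3
LCM(15, 6) = 2 × 3 × 5 = 30.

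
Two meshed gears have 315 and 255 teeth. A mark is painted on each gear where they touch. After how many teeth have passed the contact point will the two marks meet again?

5355 teeth

They coincide at every common multiple of the periods; the first is the LCM.
315 = 3^2 × 5 × 7
255 = 3 × 5 × 17
LCM(315, 255) = 3^2 × 5 × 7 × 17 = 5355.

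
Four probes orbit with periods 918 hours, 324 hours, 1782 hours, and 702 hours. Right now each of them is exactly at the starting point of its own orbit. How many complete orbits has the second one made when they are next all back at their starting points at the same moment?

They are all back at their starting positions together after one LCM of the periods.
918 = 2 × 3^3 × 17
324 = 2^2 × 3^4
1782 = 2 × 3^4 × 11
702 = 2 × 3^3 × 13
LCM(918, 324, 1782, 702) = 2^2 × 3^4 × 11 × 13 × 17 = 787644.
Orbits for period 324: 787644 / 324 = 2431.

2431 orbits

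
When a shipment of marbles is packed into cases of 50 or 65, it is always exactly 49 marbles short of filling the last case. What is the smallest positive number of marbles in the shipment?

601

Being 49 short of a full case of size k means N ≡ −49 (mod k), i.e. N + 49 is a multiple of each size.
50 = 2 × 5^2
65 = 5 × 13
LCM(50, 65) = 2 × 5^2 × 13 = 650.
Smallest positive N is 650 − 49 = 601.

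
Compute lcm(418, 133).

2926

418 = 2 × 11 × 19
133 = 7 × 19
LCM(418, 133) = 2 × 7 × 11 × 19 = 2926.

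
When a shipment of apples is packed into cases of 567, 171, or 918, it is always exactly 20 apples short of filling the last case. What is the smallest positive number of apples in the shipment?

Being 20 short of a full case of size k means N ≡ −20 (mod k), i.e. N + 20 is a multiple of each size.
567 = 3^4 × 7
171 = 3^2 × 19
918 = 2 × 3^3 × 17
LCM(567, 171, 918) = 2 × 3^4 × 7 × 17 × 19 = 366282.
Smallest positive N is 366282 − 20 = 366262.

366262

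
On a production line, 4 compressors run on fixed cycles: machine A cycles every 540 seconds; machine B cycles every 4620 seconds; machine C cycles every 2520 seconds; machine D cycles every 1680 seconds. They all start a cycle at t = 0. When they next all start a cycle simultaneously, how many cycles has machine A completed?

308 cycles

All finish a whole number of cycles simultaneously at t = LCM of the periods.
540 = 2^2 × 3^3 × 5
4620 = 2^2 × 3 × 5 × 7 × 11
2520 = 2^3 × 3^2 × 5 × 7
1680 = 2^4 × 3 × 5 × 7
LCM(540, 4620, 2520, 1680) = 2^4 × 3^3 × 5 × 7 × 11 = 166320.
Cycles for period 540: 166320 / 540 = 308.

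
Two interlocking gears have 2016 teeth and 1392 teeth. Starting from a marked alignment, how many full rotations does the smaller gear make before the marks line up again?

42 rotations

They are all back at their starting positions together after one LCM of the periods.
2016 = 2^5 × 3^2 × 7
1392 = 2^4 × 3 × 29
LCM(2016, 1392) = 2^5 × 3^2 × 7 × 29 = 58464.
Rotations for period 1392: 58464 / 1392 = 42.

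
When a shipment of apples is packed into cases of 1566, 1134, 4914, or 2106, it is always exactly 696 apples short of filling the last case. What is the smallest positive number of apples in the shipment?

426822

Being 696 short of a full case of size k means N ≡ −696 (mod k), i.e. N + 696 is a multiple of each size.
1566 = 2 × 3^3 × 29
1134 = 2 × 3^4 × 7
4914 = 2 × 3^3 × 7 × 13
2106 = 2 × 3^4 × 13
LCM(1566, 1134, 4914, 2106) = 2 × 3^4 × 7 × 13 × 29 = 427518.
Smallest positive N is 427518 − 696 = 426822.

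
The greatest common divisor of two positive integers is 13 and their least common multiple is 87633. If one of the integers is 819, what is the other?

For two integers, gcd × lcm = product, so the other is (13 × 87633) / 819 = 1139229 / 819 = 1391.

1391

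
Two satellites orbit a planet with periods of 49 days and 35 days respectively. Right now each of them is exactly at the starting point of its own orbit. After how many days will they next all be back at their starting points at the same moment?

The first simultaneous occurrence is after LCM of the individual periods.
49 = 7^2
35 = 5 × 7
LCM(49, 35) = 5 × 7^2 = 245.

245 days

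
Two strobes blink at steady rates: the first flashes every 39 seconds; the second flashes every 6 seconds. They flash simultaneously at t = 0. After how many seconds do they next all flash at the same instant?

78 seconds

They coincide at every common multiple of the periods; the first is the LCM.
39 = 3 × 13
6 = 2 × 3
LCM(39, 6) = 2 × 3 × 13 = 78.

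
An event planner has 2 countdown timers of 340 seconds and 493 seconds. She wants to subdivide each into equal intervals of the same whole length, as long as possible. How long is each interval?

17 seconds

The interval must divide each timer length; the longest such is the gcd.
340 = 2^2 × 5 × 17
493 = 17 × 29
gcd(340, 493) = 17.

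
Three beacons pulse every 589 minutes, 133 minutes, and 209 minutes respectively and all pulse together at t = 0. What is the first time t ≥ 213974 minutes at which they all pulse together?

Joint pulses occur at multiples of LCM(589, 133, 209).
589 = 19 × 31
133 = 7 × 19
209 = 11 × 19
LCM(589, 133, 209) = 7 × 11 × 19 × 31 = 45353.
Smallest multiple of 45353 that is ≥ 213974: ⌈213974/45353⌉ × 45353 = 5 × 45353 = 226765.

226765 minutes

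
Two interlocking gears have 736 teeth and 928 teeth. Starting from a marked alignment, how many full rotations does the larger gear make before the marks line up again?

23 rotations

They are all back at their starting positions together after one LCM of the periods.
736 = 2^5 × 23
928 = 2^5 × 29
LCM(736, 928) = 2^5 × 23 × 29 = 21344.
Rotations for period 928: 21344 / 928 = 23.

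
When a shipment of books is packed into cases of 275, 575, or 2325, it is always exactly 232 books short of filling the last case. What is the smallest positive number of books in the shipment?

587993

Being 232 short of a full case of size k means N ≡ −232 (mod k), i.e. N + 232 is a multiple of each size.
275 = 5^2 × 11
575 = 5^2 × 23
2325 = 3 × 5^2 × 31
LCM(275, 575, 2325) = 3 × 5^2 × 11 × 23 × 31 = 588225.
Smallest positive N is 588225 − 232 = 587993.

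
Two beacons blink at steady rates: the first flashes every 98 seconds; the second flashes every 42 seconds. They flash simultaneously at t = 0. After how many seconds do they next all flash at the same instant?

294 seconds

The first simultaneous occurrence is after LCM of the individual periods.
98 = 2 × 7^2
42 = 2 × 3 × 7
LCM(98, 42) = 2 × 3 × 7^2 = 294.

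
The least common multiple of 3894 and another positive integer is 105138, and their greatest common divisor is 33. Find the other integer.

891

gcd × lcm = product of the two integers, so the other integer is (33 × 105138) / 3894 = 891.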